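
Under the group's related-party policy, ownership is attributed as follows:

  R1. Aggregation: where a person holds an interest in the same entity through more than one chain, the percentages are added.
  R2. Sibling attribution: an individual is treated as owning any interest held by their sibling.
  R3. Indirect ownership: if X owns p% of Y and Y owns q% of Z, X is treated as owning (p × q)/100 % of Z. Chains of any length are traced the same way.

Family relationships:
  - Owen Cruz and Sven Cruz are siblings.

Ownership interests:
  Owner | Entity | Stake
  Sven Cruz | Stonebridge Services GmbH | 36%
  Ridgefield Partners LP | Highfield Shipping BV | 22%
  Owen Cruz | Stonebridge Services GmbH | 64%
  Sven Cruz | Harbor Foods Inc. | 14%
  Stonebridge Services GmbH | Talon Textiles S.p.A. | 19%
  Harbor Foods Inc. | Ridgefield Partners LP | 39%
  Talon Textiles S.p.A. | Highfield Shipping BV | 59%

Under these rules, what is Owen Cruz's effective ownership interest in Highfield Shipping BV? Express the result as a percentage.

12.4112%

By sibling attribution (R2), Owen Cruz is treated as also owning Sven Cruz's interest in Stonebridge Services GmbH, giving 64% + 36% = 100%.
By sibling attribution (R2), Owen Cruz is treated as owning Sven Cruz's 14% interest in Harbor Foods Inc.
Chain via Stonebridge Services GmbH → Talon Textiles S.p.A. (R3): 100% × 19% × 59% = 11.21% of Highfield Shipping BV.
Chain via Harbor Foods Inc. → Ridgefield Partners LP (R3): 14% × 39% × 22% = 1.2012% of Highfield Shipping BV.
Aggregating (R1): 11.21% + 1.2012% = 12.4112%.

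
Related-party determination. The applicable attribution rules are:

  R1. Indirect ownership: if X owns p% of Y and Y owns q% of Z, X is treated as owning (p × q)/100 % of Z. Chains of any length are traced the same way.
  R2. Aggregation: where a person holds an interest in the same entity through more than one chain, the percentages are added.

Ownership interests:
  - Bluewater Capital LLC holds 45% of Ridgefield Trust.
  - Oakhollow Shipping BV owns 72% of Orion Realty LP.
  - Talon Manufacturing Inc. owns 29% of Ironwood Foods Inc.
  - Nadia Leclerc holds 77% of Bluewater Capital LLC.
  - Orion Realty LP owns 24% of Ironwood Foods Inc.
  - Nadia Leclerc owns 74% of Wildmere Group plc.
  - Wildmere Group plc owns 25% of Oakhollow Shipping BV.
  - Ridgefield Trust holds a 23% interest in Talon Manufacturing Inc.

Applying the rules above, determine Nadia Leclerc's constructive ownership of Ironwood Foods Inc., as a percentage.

5.507955%

Chain via Bluewater Capital LLC → Ridgefield Trust → Talon Manufacturing Inc. (R1): 77% × 45% × 23% × 29% = 2.311155% of Ironwood Foods Inc.
Chain via Wildmere Group plc → Oakhollow Shipping BV → Orion Realty LP (R1): 74% × 25% × 72% × 24% = 3.1968% of Ironwood Foods Inc.
Aggregating (R2): 2.311155% + 3.1968% = 5.507955%.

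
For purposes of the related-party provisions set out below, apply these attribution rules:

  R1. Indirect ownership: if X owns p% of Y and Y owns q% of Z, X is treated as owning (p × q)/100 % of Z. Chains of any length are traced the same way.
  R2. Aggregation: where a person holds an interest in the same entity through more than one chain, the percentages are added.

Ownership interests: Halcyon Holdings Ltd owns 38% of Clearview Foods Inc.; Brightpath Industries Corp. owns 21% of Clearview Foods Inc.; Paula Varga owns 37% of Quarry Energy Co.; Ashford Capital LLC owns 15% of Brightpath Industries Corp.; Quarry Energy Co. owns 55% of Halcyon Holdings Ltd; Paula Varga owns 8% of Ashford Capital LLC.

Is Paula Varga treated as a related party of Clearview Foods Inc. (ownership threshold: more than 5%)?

Yes

Chain via Ashford Capital LLC → Brightpath Industries Corp. (R1): 8% × 15% × 21% = 0.252% of Clearview Foods Inc.
Chain via Quarry Energy Co. → Halcyon Holdings Ltd (R1): 37% × 55% × 38% = 7.733% of Clearview Foods Inc.
Aggregating (R2): 0.252% + 7.733% = 7.985%.
7.985% exceeds the 5% threshold, so Paula is a related party to Clearview Foods Inc.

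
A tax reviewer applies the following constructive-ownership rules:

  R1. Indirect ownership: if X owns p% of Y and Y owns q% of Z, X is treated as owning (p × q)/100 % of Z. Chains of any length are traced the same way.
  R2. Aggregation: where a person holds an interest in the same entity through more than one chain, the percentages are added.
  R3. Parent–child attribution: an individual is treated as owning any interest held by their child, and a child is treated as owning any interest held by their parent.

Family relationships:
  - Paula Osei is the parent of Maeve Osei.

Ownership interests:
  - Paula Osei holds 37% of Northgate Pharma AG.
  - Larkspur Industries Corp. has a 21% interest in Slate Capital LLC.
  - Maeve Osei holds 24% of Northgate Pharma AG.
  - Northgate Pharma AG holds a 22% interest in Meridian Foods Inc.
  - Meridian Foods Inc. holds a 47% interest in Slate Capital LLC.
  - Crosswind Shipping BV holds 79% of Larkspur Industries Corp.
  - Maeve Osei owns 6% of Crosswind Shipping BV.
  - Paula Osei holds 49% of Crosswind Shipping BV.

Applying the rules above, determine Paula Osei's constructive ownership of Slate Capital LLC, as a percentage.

By parent–child attribution (R3), Paula Osei is treated as also owning Maeve Osei's interest in Crosswind Shipping BV, giving 49% + 6% = 55%.
By parent–child attribution (R3), Paula Osei is treated as also owning Maeve Osei's interest in Northgate Pharma AG, giving 37% + 24% = 61%.
Chain via Crosswind Shipping BV → Larkspur Industries Corp. (R1): 55% × 79% × 21% = 9.1245% of Slate Capital LLC.
Chain via Northgate Pharma AG → Meridian Foods Inc. (R1): 61% × 22% × 47% = 6.3074% of Slate Capital LLC.
Aggregating (R2): 9.1245% + 6.3074% = 15.4319%.

15.4319%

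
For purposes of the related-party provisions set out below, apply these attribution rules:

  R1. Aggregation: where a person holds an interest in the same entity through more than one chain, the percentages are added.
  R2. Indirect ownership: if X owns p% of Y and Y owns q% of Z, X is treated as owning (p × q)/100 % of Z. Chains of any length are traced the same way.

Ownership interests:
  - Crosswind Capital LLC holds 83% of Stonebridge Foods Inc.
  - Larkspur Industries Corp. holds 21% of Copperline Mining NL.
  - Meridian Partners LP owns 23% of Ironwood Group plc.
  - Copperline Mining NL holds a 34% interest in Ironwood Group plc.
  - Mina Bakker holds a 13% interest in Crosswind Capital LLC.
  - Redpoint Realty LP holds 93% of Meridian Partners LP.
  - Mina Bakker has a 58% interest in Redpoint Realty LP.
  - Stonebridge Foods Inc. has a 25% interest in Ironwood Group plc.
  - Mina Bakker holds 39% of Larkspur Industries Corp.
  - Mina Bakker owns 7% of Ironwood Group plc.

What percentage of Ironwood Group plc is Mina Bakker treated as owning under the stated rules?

Chain via Redpoint Realty LP → Meridian Partners LP (R2): 58% × 93% × 23% = 12.4062% of Ironwood Group plc.
Chain via Larkspur Industries Corp. → Copperline Mining NL (R2): 39% × 21% × 34% = 2.7846% of Ironwood Group plc.
Chain via Crosswind Capital LLC → Stonebridge Foods Inc. (R2): 13% × 83% × 25% = 2.6975% of Ironwood Group plc.
Direct interest in Ironwood Group plc: 7%.
Aggregating (R1): 12.4062% + 2.7846% + 2.6975% + 7% = 24.8883%.

24.8883%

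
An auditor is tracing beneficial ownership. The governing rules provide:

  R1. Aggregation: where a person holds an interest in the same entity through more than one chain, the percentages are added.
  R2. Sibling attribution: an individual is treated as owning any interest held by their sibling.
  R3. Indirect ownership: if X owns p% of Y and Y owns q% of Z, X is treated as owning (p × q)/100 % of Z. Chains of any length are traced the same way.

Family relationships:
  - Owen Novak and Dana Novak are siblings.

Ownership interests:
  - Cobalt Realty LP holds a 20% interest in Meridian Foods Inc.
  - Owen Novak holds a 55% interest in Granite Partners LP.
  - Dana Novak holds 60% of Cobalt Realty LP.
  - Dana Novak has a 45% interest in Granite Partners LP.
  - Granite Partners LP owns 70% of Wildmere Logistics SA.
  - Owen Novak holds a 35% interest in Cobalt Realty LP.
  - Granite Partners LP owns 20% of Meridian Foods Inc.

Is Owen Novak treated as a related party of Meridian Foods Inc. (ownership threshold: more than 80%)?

No

By sibling attribution (R2), Owen Novak is treated as also owning Dana Novak's interest in Granite Partners LP, giving 55% + 45% = 100%.
By sibling attribution (R2), Owen Novak is treated as also owning Dana Novak's interest in Cobalt Realty LP, giving 35% + 60% = 95%.
Chain via Granite Partners LP (R3): 100% × 20% = 20% of Meridian Foods Inc.
Chain via Cobalt Realty LP (R3): 95% × 20% = 19% of Meridian Foods Inc.
Aggregating (R1): 20% + 19% = 39%.
39% does not exceed the 80% threshold, so Owen is not a related party to Meridian Foods Inc.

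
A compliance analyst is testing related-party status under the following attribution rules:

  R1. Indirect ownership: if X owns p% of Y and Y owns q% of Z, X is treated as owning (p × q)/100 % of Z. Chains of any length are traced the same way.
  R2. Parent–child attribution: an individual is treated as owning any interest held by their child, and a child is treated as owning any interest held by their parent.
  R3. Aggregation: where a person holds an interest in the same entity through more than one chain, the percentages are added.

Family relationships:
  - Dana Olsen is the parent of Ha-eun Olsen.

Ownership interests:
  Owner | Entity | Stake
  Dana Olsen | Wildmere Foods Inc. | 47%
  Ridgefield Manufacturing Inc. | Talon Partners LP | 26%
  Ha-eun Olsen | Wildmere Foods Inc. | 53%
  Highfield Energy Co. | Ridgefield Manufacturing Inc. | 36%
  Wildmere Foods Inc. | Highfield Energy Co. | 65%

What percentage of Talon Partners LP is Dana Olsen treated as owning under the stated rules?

By parent–child attribution (R2), Dana Olsen is treated as also owning Ha-eun Olsen's interest in Wildmere Foods Inc, giving 47% + 53% = 100%.
Chain via Wildmere Foods Inc. → Highfield Energy Co. → Ridgefield Manufacturing Inc. (R1): 100% × 65% × 36% × 26% = 6.084% of Talon Partners LP.

6.084%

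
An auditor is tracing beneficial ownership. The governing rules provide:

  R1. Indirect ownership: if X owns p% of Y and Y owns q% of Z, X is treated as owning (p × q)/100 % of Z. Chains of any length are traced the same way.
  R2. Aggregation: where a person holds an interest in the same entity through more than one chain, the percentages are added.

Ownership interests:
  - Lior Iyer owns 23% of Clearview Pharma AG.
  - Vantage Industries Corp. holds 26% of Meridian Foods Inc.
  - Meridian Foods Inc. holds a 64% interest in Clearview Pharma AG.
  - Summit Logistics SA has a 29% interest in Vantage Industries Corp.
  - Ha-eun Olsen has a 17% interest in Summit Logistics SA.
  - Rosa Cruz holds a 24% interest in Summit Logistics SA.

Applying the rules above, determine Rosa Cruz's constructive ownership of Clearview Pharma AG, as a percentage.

1.158144%

Chain via Summit Logistics SA → Vantage Industries Corp. → Meridian Foods Inc. (R1): 24% × 29% × 26% × 64% = 1.158144% of Clearview Pharma AG.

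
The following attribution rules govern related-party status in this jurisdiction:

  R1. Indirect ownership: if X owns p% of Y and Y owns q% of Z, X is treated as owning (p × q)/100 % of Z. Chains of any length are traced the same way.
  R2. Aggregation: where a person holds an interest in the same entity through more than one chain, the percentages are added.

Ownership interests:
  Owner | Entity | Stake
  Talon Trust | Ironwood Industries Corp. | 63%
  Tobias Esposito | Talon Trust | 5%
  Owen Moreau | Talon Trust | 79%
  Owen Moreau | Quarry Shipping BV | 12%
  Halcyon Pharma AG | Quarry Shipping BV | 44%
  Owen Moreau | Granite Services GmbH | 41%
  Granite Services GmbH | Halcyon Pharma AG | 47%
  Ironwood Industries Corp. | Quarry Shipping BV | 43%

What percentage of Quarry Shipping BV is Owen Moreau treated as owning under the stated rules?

41.8799%

Chain via Granite Services GmbH → Halcyon Pharma AG (R1): 41% × 47% × 44% = 8.4788% of Quarry Shipping BV.
Chain via Talon Trust → Ironwood Industries Corp. (R1): 79% × 63% × 43% = 21.4011% of Quarry Shipping BV.
Direct interest in Quarry Shipping BV: 12%.
Aggregating (R2): 8.4788% + 21.4011% + 12% = 41.8799%.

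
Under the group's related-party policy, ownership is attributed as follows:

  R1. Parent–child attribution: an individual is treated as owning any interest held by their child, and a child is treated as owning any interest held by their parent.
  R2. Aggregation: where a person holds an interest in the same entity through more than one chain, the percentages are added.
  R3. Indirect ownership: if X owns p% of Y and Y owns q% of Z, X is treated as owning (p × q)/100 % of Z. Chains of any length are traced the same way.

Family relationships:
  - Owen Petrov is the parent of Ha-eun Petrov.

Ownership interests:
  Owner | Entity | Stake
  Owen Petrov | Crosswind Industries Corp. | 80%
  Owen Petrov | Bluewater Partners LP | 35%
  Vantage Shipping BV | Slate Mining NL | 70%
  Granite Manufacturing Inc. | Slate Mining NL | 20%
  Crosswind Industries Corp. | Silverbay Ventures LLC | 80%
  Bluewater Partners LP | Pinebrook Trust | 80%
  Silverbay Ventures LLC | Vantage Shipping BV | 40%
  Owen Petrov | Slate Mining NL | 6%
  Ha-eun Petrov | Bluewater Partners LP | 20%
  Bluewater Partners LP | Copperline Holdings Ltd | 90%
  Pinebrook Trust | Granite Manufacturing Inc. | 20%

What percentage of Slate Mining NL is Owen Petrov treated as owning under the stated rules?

By parent–child attribution (R1), Owen Petrov is treated as also owning Ha-eun Petrov's interest in Bluewater Partners LP, giving 35% + 20% = 55%.
Chain via Crosswind Industries Corp. → Silverbay Ventures LLC → Vantage Shipping BV (R3): 80% × 80% × 40% × 70% = 17.92% of Slate Mining NL.
Chain via Bluewater Partners LP → Pinebrook Trust → Granite Manufacturing Inc. (R3): 55% × 80% × 20% × 20% = 1.76% of Slate Mining NL.
Direct interest in Slate Mining NL: 6%.
Aggregating (R2): 17.92% + 1.76% + 6% = 25.68%.

25.68%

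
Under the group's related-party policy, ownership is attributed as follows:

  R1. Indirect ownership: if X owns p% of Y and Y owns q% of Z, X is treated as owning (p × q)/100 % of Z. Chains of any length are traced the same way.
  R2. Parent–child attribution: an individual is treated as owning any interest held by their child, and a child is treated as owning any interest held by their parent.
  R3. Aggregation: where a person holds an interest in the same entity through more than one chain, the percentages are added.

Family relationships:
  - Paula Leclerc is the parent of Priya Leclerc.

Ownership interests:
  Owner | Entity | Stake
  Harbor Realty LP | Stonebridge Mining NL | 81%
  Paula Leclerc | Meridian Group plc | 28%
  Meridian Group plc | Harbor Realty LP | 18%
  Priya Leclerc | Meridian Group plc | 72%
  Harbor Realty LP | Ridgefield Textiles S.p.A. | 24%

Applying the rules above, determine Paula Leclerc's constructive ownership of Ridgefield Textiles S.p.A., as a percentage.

By parent–child attribution (R2), Paula Leclerc is treated as also owning Priya Leclerc's interest in Meridian Group plc, giving 28% + 72% = 100%.
Chain via Meridian Group plc → Harbor Realty LP (R1): 100% × 18% × 24% = 4.32% of Ridgefield Textiles S.p.A.

4.32%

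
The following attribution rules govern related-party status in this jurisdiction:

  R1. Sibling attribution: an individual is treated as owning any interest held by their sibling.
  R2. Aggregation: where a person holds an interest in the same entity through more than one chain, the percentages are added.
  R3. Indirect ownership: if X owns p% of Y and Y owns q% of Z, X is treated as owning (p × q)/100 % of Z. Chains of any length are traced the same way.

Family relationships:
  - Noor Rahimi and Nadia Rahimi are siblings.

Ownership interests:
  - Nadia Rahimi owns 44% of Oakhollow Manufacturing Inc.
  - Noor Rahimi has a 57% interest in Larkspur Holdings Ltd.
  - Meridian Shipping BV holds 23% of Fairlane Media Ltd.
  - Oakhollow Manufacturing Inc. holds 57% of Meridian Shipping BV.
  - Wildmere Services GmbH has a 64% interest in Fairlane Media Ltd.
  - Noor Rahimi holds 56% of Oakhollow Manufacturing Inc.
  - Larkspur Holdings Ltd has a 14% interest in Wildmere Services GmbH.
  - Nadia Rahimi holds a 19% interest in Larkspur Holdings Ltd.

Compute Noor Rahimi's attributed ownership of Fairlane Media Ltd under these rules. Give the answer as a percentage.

By sibling attribution (R1), Noor Rahimi is treated as also owning Nadia Rahimi's interest in Larkspur Holdings Ltd, giving 57% + 19% = 76%.
By sibling attribution (R1), Noor Rahimi is treated as also owning Nadia Rahimi's interest in Oakhollow Manufacturing Inc, giving 56% + 44% = 100%.
Chain via Larkspur Holdings Ltd → Wildmere Services GmbH (R3): 76% × 14% × 64% = 6.8096% of Fairlane Media Ltd.
Chain via Oakhollow Manufacturing Inc. → Meridian Shipping BV (R3): 100% × 57% × 23% = 13.11% of Fairlane Media Ltd.
Aggregating (R2): 6.8096% + 13.11% = 19.9196%.

19.9196%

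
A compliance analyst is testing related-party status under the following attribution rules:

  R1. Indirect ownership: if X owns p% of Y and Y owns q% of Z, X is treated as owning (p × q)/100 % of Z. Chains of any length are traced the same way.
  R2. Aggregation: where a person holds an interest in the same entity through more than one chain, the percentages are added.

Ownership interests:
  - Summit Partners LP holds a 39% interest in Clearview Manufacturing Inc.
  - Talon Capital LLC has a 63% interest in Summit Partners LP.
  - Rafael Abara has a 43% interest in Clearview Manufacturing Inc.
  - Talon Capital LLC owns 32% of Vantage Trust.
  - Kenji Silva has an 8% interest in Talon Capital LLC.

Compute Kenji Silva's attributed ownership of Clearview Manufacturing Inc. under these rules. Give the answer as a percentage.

Chain via Talon Capital LLC → Summit Partners LP (R1): 8% × 63% × 39% = 1.9656% of Clearview Manufacturing Inc.

1.9656%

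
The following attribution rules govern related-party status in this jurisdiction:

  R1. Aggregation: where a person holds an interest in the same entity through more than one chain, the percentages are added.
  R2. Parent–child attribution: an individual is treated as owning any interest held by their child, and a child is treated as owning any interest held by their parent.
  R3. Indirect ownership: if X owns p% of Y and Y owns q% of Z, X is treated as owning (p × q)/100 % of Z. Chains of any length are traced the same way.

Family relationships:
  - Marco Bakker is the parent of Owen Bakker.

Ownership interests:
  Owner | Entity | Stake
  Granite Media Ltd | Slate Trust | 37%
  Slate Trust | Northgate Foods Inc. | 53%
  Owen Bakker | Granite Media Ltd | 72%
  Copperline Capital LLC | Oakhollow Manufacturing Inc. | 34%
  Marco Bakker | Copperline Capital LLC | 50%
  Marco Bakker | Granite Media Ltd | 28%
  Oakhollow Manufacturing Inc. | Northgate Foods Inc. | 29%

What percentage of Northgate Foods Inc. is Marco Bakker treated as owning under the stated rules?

By parent–child attribution (R2), Marco Bakker is treated as also owning Owen Bakker's interest in Granite Media Ltd, giving 28% + 72% = 100%.
Chain via Granite Media Ltd → Slate Trust (R3): 100% × 37% × 53% = 19.61% of Northgate Foods Inc.
Chain via Copperline Capital LLC → Oakhollow Manufacturing Inc. (R3): 50% × 34% × 29% = 4.93% of Northgate Foods Inc.
Aggregating (R1): 19.61% + 4.93% = 24.54%.

24.54%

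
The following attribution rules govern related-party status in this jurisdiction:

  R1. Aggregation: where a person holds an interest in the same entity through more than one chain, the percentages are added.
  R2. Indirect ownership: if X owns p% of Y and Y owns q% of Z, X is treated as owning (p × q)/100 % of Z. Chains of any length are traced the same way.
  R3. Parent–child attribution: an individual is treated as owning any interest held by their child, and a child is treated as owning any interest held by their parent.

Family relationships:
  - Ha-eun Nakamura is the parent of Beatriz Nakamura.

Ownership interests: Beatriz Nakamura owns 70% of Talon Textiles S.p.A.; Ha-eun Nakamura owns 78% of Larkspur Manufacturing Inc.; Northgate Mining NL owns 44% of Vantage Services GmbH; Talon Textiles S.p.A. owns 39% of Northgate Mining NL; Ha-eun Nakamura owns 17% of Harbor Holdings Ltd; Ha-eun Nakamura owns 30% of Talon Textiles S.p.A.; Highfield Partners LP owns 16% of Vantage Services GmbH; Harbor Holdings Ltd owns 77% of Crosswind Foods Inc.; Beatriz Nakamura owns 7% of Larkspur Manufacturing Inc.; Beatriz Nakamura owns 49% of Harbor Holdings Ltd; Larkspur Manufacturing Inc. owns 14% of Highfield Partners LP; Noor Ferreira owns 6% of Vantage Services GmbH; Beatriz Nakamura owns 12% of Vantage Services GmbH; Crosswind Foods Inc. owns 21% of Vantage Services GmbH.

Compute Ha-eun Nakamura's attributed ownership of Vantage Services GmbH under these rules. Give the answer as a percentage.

By parent–child attribution (R3), Ha-eun Nakamura is treated as also owning Beatriz Nakamura's interest in Talon Textiles S.p.A, giving 30% + 70% = 100%.
By parent–child attribution (R3), Ha-eun Nakamura is treated as also owning Beatriz Nakamura's interest in Harbor Holdings Ltd, giving 17% + 49% = 66%.
By parent–child attribution (R3), Ha-eun Nakamura is treated as also owning Beatriz Nakamura's interest in Larkspur Manufacturing Inc, giving 78% + 7% = 85%.
By parent–child attribution (R3), Ha-eun Nakamura is treated as owning Beatriz Nakamura's 12% interest in Vantage Services GmbH.
Chain via Talon Textiles S.p.A. → Northgate Mining NL (R2): 100% × 39% × 44% = 17.16% of Vantage Services GmbH.
Chain via Harbor Holdings Ltd → Crosswind Foods Inc. (R2): 66% × 77% × 21% = 10.6722% of Vantage Services GmbH.
Chain via Larkspur Manufacturing Inc. → Highfield Partners LP (R2): 85% × 14% × 16% = 1.904% of Vantage Services GmbH.
Direct interest in Vantage Services GmbH: 12%.
Aggregating (R1): 17.16% + 10.6722% + 1.904% + 12% = 41.7362%.

41.7362%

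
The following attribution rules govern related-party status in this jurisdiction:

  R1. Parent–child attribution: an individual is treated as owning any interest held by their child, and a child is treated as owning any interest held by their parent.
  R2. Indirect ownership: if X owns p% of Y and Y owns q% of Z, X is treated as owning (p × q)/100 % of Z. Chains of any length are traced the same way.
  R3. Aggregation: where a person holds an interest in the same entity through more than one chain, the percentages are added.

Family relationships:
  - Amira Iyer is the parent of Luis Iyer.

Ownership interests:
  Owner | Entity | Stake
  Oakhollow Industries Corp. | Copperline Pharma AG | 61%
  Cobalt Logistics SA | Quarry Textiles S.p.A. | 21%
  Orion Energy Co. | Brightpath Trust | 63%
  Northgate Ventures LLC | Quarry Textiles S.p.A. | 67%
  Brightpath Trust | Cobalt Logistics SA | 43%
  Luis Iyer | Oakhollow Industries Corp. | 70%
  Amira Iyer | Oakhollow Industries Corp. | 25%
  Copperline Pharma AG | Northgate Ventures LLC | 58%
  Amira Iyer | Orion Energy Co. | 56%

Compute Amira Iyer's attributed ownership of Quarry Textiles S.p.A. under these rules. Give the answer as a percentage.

25.705154%

By parent–child attribution (R1), Amira Iyer is treated as also owning Luis Iyer's interest in Oakhollow Industries Corp, giving 25% + 70% = 95%.
Chain via Oakhollow Industries Corp. → Copperline Pharma AG → Northgate Ventures LLC (R2): 95% × 61% × 58% × 67% = 22.51937% of Quarry Textiles S.p.A.
Chain via Orion Energy Co. → Brightpath Trust → Cobalt Logistics SA (R2): 56% × 63% × 43% × 21% = 3.185784% of Quarry Textiles S.p.A.
Aggregating (R3): 22.51937% + 3.185784% = 25.705154%.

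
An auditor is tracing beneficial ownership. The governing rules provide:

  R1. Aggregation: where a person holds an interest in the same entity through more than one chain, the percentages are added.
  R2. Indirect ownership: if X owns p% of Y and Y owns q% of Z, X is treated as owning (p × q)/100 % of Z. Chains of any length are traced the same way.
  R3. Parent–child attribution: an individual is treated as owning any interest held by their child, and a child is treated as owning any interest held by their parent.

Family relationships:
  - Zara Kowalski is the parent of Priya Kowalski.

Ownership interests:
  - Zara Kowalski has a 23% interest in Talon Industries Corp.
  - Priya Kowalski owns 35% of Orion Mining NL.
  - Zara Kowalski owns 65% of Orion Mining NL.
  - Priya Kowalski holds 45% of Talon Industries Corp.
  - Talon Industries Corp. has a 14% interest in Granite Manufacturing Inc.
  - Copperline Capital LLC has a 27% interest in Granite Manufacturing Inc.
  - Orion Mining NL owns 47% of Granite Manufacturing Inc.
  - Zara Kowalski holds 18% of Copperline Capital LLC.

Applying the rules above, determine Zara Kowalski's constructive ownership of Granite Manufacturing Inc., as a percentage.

61.38%

By parent–child attribution (R3), Zara Kowalski is treated as also owning Priya Kowalski's interest in Orion Mining NL, giving 65% + 35% = 100%.
By parent–child attribution (R3), Zara Kowalski is treated as also owning Priya Kowalski's interest in Talon Industries Corp, giving 23% + 45% = 68%.
Chain via Copperline Capital LLC (R2): 18% × 27% = 4.86% of Granite Manufacturing Inc.
Chain via Orion Mining NL (R2): 100% × 47% = 47% of Granite Manufacturing Inc.
Chain via Talon Industries Corp. (R2): 68% × 14% = 9.52% of Granite Manufacturing Inc.
Aggregating (R1): 4.86% + 47% + 9.52% = 61.38%.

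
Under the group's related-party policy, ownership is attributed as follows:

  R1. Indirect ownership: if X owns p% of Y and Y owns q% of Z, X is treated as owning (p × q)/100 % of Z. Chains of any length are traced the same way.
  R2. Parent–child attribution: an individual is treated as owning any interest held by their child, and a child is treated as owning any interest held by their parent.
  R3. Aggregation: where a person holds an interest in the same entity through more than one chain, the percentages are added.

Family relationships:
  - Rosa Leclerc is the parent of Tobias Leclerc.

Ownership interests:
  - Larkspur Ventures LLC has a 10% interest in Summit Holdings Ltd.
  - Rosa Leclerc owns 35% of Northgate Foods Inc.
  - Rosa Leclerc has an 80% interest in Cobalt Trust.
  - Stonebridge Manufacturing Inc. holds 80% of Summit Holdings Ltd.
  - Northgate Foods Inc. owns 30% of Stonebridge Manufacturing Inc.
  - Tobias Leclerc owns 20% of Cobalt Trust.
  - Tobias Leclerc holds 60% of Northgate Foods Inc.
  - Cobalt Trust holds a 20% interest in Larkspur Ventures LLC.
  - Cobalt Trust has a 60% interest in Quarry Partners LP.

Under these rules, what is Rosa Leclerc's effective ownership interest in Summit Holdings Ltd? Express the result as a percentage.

By parent–child attribution (R2), Rosa Leclerc is treated as also owning Tobias Leclerc's interest in Cobalt Trust, giving 80% + 20% = 100%.
By parent–child attribution (R2), Rosa Leclerc is treated as also owning Tobias Leclerc's interest in Northgate Foods Inc, giving 35% + 60% = 95%.
Chain via Cobalt Trust → Larkspur Ventures LLC (R1): 100% × 20% × 10% = 2% of Summit Holdings Ltd.
Chain via Northgate Foods Inc. → Stonebridge Manufacturing Inc. (R1): 95% × 30% × 80% = 22.8% of Summit Holdings Ltd.
Aggregating (R3): 2% + 22.8% = 24.8%.

24.8%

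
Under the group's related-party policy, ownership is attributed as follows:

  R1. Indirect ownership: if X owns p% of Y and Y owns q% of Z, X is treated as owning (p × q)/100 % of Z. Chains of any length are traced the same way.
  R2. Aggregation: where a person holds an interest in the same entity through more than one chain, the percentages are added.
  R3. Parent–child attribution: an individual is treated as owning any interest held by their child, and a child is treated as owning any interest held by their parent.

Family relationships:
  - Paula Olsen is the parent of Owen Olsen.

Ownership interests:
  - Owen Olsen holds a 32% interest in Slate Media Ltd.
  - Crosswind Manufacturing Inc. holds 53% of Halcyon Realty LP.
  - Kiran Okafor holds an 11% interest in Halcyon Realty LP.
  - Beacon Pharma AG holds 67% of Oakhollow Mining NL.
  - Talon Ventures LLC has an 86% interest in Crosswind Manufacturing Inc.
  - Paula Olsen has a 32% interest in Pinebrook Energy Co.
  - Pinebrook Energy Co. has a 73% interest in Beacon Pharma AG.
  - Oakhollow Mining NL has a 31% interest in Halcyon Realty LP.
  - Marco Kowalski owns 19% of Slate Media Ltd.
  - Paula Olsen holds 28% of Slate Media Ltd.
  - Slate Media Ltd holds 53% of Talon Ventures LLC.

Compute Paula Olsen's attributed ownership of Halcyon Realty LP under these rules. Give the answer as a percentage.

By parent–child attribution (R3), Paula Olsen is treated as also owning Owen Olsen's interest in Slate Media Ltd, giving 28% + 32% = 60%.
Chain via Pinebrook Energy Co. → Beacon Pharma AG → Oakhollow Mining NL (R1): 32% × 73% × 67% × 31% = 4.851872% of Halcyon Realty LP.
Chain via Slate Media Ltd → Talon Ventures LLC → Crosswind Manufacturing Inc. (R1): 60% × 53% × 86% × 53% = 14.49444% of Halcyon Realty LP.
Aggregating (R2): 4.851872% + 14.49444% = 19.346312%.

19.346312%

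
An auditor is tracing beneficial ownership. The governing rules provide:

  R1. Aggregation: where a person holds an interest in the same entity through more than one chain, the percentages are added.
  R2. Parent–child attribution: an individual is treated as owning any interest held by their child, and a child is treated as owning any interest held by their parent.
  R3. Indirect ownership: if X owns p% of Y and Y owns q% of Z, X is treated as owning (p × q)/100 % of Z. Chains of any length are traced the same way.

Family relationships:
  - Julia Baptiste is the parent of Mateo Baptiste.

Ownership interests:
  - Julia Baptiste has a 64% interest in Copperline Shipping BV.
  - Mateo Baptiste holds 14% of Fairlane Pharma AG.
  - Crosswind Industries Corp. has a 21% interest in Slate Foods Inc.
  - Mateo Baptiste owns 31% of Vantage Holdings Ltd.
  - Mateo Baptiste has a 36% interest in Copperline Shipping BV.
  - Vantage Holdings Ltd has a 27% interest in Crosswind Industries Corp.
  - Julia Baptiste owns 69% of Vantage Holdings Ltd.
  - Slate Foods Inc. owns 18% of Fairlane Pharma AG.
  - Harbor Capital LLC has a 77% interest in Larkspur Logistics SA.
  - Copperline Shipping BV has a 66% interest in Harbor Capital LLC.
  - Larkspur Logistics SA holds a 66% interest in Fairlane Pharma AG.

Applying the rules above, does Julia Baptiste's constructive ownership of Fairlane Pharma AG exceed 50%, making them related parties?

By parent–child attribution (R2), Julia Baptiste is treated as also owning Mateo Baptiste's interest in Vantage Holdings Ltd, giving 69% + 31% = 100%.
By parent–child attribution (R2), Julia Baptiste is treated as also owning Mateo Baptiste's interest in Copperline Shipping BV, giving 64% + 36% = 100%.
By parent–child attribution (R2), Julia Baptiste is treated as owning Mateo Baptiste's 14% interest in Fairlane Pharma AG.
Chain via Vantage Holdings Ltd → Crosswind Industries Corp. → Slate Foods Inc. (R3): 100% × 27% × 21% × 18% = 1.0206% of Fairlane Pharma AG.
Chain via Copperline Shipping BV → Harbor Capital LLC → Larkspur Logistics SA (R3): 100% × 66% × 77% × 66% = 33.5412% of Fairlane Pharma AG.
Direct interest in Fairlane Pharma AG: 14%.
Aggregating (R1): 1.0206% + 33.5412% + 14% = 48.5618%.
48.5618% does not exceed the 50% threshold, so Julia is not a related party to Fairlane Pharma AG.

No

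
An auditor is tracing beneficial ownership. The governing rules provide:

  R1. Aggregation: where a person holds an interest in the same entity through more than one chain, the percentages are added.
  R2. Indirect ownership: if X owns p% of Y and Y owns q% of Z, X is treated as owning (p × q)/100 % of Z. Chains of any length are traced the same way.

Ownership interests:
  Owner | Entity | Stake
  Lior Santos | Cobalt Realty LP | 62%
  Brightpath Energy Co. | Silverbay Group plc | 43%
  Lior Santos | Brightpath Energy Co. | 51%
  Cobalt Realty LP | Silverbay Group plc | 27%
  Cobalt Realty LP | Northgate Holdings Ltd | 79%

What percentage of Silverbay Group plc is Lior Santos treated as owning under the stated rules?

38.67%

Chain via Brightpath Energy Co. (R2): 51% × 43% = 21.93% of Silverbay Group plc.
Chain via Cobalt Realty LP (R2): 62% × 27% = 16.74% of Silverbay Group plc.
Aggregating (R1): 21.93% + 16.74% = 38.67%.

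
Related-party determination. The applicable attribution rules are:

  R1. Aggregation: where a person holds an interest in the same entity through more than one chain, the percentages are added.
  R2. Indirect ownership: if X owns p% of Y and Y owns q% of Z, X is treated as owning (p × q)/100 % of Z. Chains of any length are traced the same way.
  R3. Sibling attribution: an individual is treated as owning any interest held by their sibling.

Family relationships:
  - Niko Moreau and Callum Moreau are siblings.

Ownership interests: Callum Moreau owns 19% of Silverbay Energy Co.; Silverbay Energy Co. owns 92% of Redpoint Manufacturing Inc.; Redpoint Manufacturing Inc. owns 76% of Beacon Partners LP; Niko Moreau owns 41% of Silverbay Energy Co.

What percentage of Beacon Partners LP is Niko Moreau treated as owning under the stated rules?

41.952%

By sibling attribution (R3), Niko Moreau is treated as also owning Callum Moreau's interest in Silverbay Energy Co, giving 41% + 19% = 60%.
Chain via Silverbay Energy Co. → Redpoint Manufacturing Inc. (R2): 60% × 92% × 76% = 41.952% of Beacon Partners LP.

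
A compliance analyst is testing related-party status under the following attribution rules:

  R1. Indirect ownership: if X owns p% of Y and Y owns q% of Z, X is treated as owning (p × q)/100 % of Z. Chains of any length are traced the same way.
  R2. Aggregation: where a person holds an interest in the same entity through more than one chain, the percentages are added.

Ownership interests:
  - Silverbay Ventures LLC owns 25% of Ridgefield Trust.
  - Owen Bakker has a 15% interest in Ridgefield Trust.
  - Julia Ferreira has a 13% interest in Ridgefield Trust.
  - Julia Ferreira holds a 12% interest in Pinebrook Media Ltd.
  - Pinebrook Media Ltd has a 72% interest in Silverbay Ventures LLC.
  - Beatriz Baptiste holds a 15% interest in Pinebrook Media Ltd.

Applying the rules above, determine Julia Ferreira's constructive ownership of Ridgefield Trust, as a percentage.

15.16%

Chain via Pinebrook Media Ltd → Silverbay Ventures LLC (R1): 12% × 72% × 25% = 2.16% of Ridgefield Trust.
Direct interest in Ridgefield Trust: 13%.
Aggregating (R2): 2.16% + 13% = 15.16%.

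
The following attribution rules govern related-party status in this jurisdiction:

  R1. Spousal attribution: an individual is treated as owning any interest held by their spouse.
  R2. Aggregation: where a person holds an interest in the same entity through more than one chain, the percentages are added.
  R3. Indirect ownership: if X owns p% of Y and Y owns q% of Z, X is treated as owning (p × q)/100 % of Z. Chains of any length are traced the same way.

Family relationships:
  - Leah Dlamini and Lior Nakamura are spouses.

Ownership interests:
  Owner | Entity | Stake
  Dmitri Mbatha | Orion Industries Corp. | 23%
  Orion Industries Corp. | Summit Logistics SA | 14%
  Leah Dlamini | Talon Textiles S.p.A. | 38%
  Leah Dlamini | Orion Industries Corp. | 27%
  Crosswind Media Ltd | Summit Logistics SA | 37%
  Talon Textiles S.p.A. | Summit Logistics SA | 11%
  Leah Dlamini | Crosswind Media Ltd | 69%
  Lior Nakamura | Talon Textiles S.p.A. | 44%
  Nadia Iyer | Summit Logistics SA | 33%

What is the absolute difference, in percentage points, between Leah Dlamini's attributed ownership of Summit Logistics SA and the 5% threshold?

By spousal attribution (R1), Leah Dlamini is treated as also owning Lior Nakamura's interest in Talon Textiles S.p.A, giving 38% + 44% = 82%.
Chain via Talon Textiles S.p.A. (R3): 82% × 11% = 9.02% of Summit Logistics SA.
Chain via Orion Industries Corp. (R3): 27% × 14% = 3.78% of Summit Logistics SA.
Chain via Crosswind Media Ltd (R3): 69% × 37% = 25.53% of Summit Logistics SA.
Aggregating (R2): 9.02% + 3.78% + 25.53% = 38.33%.
38.33% exceeds the 5% threshold by 33.33 percentage points.

33.33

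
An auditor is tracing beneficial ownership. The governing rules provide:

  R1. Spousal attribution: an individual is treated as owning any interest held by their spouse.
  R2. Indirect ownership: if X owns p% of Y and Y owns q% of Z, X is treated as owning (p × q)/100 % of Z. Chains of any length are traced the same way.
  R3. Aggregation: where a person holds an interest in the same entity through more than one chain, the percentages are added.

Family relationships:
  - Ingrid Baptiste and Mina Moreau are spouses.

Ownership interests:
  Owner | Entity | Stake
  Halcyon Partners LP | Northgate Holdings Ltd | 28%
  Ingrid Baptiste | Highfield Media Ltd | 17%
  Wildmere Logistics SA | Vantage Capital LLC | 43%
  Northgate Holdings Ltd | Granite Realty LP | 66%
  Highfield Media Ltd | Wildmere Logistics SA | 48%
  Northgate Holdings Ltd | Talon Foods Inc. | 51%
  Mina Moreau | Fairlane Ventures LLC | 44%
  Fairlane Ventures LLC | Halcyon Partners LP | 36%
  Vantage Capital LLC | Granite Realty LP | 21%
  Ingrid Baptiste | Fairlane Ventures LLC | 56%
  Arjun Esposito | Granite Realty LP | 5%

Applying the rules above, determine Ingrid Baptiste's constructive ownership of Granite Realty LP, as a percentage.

By spousal attribution (R1), Ingrid Baptiste is treated as also owning Mina Moreau's interest in Fairlane Ventures LLC, giving 56% + 44% = 100%.
Chain via Highfield Media Ltd → Wildmere Logistics SA → Vantage Capital LLC (R2): 17% × 48% × 43% × 21% = 0.736848% of Granite Realty LP.
Chain via Fairlane Ventures LLC → Halcyon Partners LP → Northgate Holdings Ltd (R2): 100% × 36% × 28% × 66% = 6.6528% of Granite Realty LP.
Aggregating (R3): 0.736848% + 6.6528% = 7.389648%.

7.389648%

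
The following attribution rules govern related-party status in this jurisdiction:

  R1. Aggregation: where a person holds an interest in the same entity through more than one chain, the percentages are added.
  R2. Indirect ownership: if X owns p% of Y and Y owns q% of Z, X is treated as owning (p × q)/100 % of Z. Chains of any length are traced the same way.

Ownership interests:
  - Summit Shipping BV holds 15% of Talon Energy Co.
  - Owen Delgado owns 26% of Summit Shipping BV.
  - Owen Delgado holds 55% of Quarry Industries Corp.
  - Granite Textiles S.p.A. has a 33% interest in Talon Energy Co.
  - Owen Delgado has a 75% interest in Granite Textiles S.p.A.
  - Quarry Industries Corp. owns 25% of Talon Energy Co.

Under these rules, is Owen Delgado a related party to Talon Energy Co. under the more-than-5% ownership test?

Yes

Chain via Granite Textiles S.p.A. (R2): 75% × 33% = 24.75% of Talon Energy Co.
Chain via Summit Shipping BV (R2): 26% × 15% = 3.9% of Talon Energy Co.
Chain via Quarry Industries Corp. (R2): 55% × 25% = 13.75% of Talon Energy Co.
Aggregating (R1): 24.75% + 3.9% + 13.75% = 42.4%.
42.4% exceeds the 5% threshold, so Owen is a related party to Talon Energy Co.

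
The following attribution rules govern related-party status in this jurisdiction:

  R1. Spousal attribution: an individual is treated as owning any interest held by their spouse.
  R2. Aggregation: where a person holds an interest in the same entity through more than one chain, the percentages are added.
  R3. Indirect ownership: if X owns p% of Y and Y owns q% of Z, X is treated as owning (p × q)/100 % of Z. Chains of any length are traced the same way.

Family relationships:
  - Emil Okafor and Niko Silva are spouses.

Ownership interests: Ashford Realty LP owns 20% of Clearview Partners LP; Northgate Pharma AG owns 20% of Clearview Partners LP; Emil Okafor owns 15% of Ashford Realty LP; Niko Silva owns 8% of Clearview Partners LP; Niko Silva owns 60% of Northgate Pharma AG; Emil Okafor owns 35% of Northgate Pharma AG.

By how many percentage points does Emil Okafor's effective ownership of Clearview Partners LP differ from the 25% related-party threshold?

By spousal attribution (R1), Emil Okafor is treated as also owning Niko Silva's interest in Northgate Pharma AG, giving 35% + 60% = 95%.
By spousal attribution (R1), Emil Okafor is treated as owning Niko Silva's 8% interest in Clearview Partners LP.
Chain via Northgate Pharma AG (R3): 95% × 20% = 19% of Clearview Partners LP.
Chain via Ashford Realty LP (R3): 15% × 20% = 3% of Clearview Partners LP.
Direct interest in Clearview Partners LP: 8%.
Aggregating (R2): 19% + 3% + 8% = 30%.
30% exceeds the 25% threshold by 5 percentage points.

5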